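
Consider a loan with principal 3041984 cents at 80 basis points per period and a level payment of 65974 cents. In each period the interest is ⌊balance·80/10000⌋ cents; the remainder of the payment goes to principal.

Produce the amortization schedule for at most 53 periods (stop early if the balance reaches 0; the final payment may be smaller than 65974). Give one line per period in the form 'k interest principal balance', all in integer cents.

1 24335 41639 3000345
2 24002 41972 2958373
3 23666 42308 2916065
4 23328 42646 2873419
5 22987 42987 2830432
6 22643 43331 2787101
7 22296 43678 2743423
8 21947 44027 2699396
9 21595 44379 2655017
10 21240 44734 2610283
11 20882 45092 2565191
12 20521 45453 2519738
13 20157 45817 2473921
14 19791 46183 2427738
15 19421 46553 2381185
16 19049 46925 2334260
17 18674 47300 2286960
18 18295 47679 2239281
19 17914 48060 2191221
20 17529 48445 2142776
21 17142 48832 2093944
22 16751 49223 2044721
23 16357 49617 1995104
24 15960 50014 1945090
25 15560 50414 1894676
26 15157 50817 1843859
27 14750 51224 1792635
28 14341 51633 1741002
29 13928 52046 1688956
30 13511 52463 1636493
31 13091 52883 1583610
32 12668 53306 1530304
33 12242 53732 1476572
34 11812 54162 1422410
35 11379 54595 1367815
36 10942 55032 1312783
37 10502 55472 1257311
38 10058 55916 1201395
39 9611 56363 1145032
40 9160 56814 1088218
41 8705 57269 1030949
42 8247 57727 973222
43 7785 58189 915033
44 7320 58654 856379
45 6851 59123 797256
46 6378 59596 737660
47 5901 60073 677587
48 5420 60554 617033
49 4936 61038 555995
50 4447 61527 494468
51 3955 62019 432449
52 3459 62515 369934
53 2959 63015 306919

1. interest=⌊3041984·80/10000⌋=24335; principal=65974-24335=41639; balance=3041984-41639=3000345
2. interest=⌊3000345·80/10000⌋=24002; principal=65974-24002=41972; balance=3000345-41972=2958373
3. interest=⌊2958373·80/10000⌋=23666; principal=65974-23666=42308; balance=2958373-42308=2916065
4. interest=⌊2916065·80/10000⌋=23328; principal=65974-23328=42646; balance=2916065-42646=2873419
5. interest=⌊2873419·80/10000⌋=22987; principal=65974-22987=42987; balance=2873419-42987=2830432
6. interest=⌊2830432·80/10000⌋=22643; principal=65974-22643=43331; balance=2830432-43331=2787101
7. interest=⌊2787101·80/10000⌋=22296; principal=65974-22296=43678; balance=2787101-43678=2743423
8. interest=⌊2743423·80/10000⌋=21947; principal=65974-21947=44027; balance=2743423-44027=2699396
9. interest=⌊2699396·80/10000⌋=21595; principal=65974-21595=44379; balance=2699396-44379=2655017
10. interest=⌊2655017·80/10000⌋=21240; principal=65974-21240=44734; balance=2655017-44734=2610283
11. interest=⌊2610283·80/10000⌋=20882; principal=65974-20882=45092; balance=2610283-45092=2565191
12. interest=⌊2565191·80/10000⌋=20521; principal=65974-20521=45453; balance=2565191-45453=2519738
13. interest=⌊2519738·80/10000⌋=20157; principal=65974-20157=45817; balance=2519738-45817=2473921
14. interest=⌊2473921·80/10000⌋=19791; principal=65974-19791=46183; balance=2473921-46183=2427738
15. interest=⌊2427738·80/10000⌋=19421; principal=65974-19421=46553; balance=2427738-46553=2381185
16. interest=⌊2381185·80/10000⌋=19049; principal=65974-19049=46925; balance=2381185-46925=2334260
17. interest=⌊2334260·80/10000⌋=18674; principal=65974-18674=47300; balance=2334260-47300=2286960
18. interest=⌊2286960·80/10000⌋=18295; principal=65974-18295=47679; balance=2286960-47679=2239281
19. interest=⌊2239281·80/10000⌋=17914; principal=65974-17914=48060; balance=2239281-48060=2191221
20. interest=⌊2191221·80/10000⌋=17529; principal=65974-17529=48445; balance=2191221-48445=2142776
21. interest=⌊2142776·80/10000⌋=17142; principal=65974-17142=48832; balance=2142776-48832=2093944
22. interest=⌊2093944·80/10000⌋=16751; principal=65974-16751=49223; balance=2093944-49223=2044721
23. interest=⌊2044721·80/10000⌋=16357; principal=65974-16357=49617; balance=2044721-49617=1995104
24. interest=⌊1995104·80/10000⌋=15960; principal=65974-15960=50014; balance=1995104-50014=1945090
25. interest=⌊1945090·80/10000⌋=15560; principal=65974-15560=50414; balance=1945090-50414=1894676
26. interest=⌊1894676·80/10000⌋=15157; principal=65974-15157=50817; balance=1894676-50817=1843859
27. interest=⌊1843859·80/10000⌋=14750; principal=65974-14750=51224; balance=1843859-51224=1792635
28. interest=⌊1792635·80/10000⌋=14341; principal=65974-14341=51633; balance=1792635-51633=1741002
29. interest=⌊1741002·80/10000⌋=13928; principal=65974-13928=52046; balance=1741002-52046=1688956
30. interest=⌊1688956·80/10000⌋=13511; principal=65974-13511=52463; balance=1688956-52463=1636493
31. interest=⌊1636493·80/10000⌋=13091; principal=65974-13091=52883; balance=1636493-52883=1583610
32. interest=⌊1583610·80/10000⌋=12668; principal=65974-12668=53306; balance=1583610-53306=1530304
33. interest=⌊1530304·80/10000⌋=12242; principal=65974-12242=53732; balance=1530304-53732=1476572
34. interest=⌊1476572·80/10000⌋=11812; principal=65974-11812=54162; balance=1476572-54162=1422410
35. interest=⌊1422410·80/10000⌋=11379; principal=65974-11379=54595; balance=1422410-54595=1367815
36. interest=⌊1367815·80/10000⌋=10942; principal=65974-10942=55032; balance=1367815-55032=1312783
37. interest=⌊1312783·80/10000⌋=10502; principal=65974-10502=55472; balance=1312783-55472=1257311
38. interest=⌊1257311·80/10000⌋=10058; principal=65974-10058=55916; balance=1257311-55916=1201395
39. interest=⌊1201395·80/10000⌋=9611; principal=65974-9611=56363; balance=1201395-56363=1145032
40. interest=⌊1145032·80/10000⌋=9160; principal=65974-9160=56814; balance=1145032-56814=1088218
41. interest=⌊1088218·80/10000⌋=8705; principal=65974-8705=57269; balance=1088218-57269=1030949
42. interest=⌊1030949·80/10000⌋=8247; principal=65974-8247=57727; balance=1030949-57727=973222
43. interest=⌊973222·80/10000⌋=7785; principal=65974-7785=58189; balance=973222-58189=915033
44. interest=⌊915033·80/10000⌋=7320; principal=65974-7320=58654; balance=915033-58654=856379
45. interest=⌊856379·80/10000⌋=6851; principal=65974-6851=59123; balance=856379-59123=797256
46. interest=⌊797256·80/10000⌋=6378; principal=65974-6378=59596; balance=797256-59596=737660
47. interest=⌊737660·80/10000⌋=5901; principal=65974-5901=60073; balance=737660-60073=677587
48. interest=⌊677587·80/10000⌋=5420; principal=65974-5420=60554; balance=677587-60554=617033
49. interest=⌊617033·80/10000⌋=4936; principal=65974-4936=61038; balance=617033-61038=555995
50. interest=⌊555995·80/10000⌋=4447; principal=65974-4447=61527; balance=555995-61527=494468
51. interest=⌊494468·80/10000⌋=3955; principal=65974-3955=62019; balance=494468-62019=432449
52. interest=⌊432449·80/10000⌋=3459; principal=65974-3459=62515; balance=432449-62515=369934
53. interest=⌊369934·80/10000⌋=2959; principal=65974-2959=63015; balance=369934-63015=306919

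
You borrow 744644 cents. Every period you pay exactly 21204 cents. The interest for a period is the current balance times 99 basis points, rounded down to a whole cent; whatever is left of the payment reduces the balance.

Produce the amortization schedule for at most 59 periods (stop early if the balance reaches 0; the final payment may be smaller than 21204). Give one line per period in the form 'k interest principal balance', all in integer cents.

1 7371 13833 730811
2 7235 13969 716842
3 7096 14108 702734
4 6957 14247 688487
5 6816 14388 674099
6 6673 14531 659568
7 6529 14675 644893
8 6384 14820 630073
9 6237 14967 615106
10 6089 15115 599991
11 5939 15265 584726
12 5788 15416 569310
13 5636 15568 553742
14 5482 15722 538020
15 5326 15878 522142
16 5169 16035 506107
17 5010 16194 489913
18 4850 16354 473559
19 4688 16516 457043
20 4524 16680 440363
21 4359 16845 423518
22 4192 17012 406506
23 4024 17180 389326
24 3854 17350 371976
25 3682 17522 354454
26 3509 17695 336759
27 3333 17871 318888
28 3156 18048 300840
29 2978 18226 282614
30 2797 18407 264207
31 2615 18589 245618
32 2431 18773 226845
33 2245 18959 207886
34 2058 19146 188740
35 1868 19336 169404
36 1677 19527 149877
37 1483 19721 130156
38 1288 19916 110240
39 1091 20113 90127
40 892 20312 69815
41 691 20513 49302
42 488 20716 28586
43 283 20921 7665
44 75 7665 0

1. interest=⌊744644·99/10000⌋=7371; principal=21204-7371=13833; balance=744644-13833=730811
2. interest=⌊730811·99/10000⌋=7235; principal=21204-7235=13969; balance=730811-13969=716842
3. interest=⌊716842·99/10000⌋=7096; principal=21204-7096=14108; balance=716842-14108=702734
4. interest=⌊702734·99/10000⌋=6957; principal=21204-6957=14247; balance=702734-14247=688487
5. interest=⌊688487·99/10000⌋=6816; principal=21204-6816=14388; balance=688487-14388=674099
6. interest=⌊674099·99/10000⌋=6673; principal=21204-6673=14531; balance=674099-14531=659568
7. interest=⌊659568·99/10000⌋=6529; principal=21204-6529=14675; balance=659568-14675=644893
8. interest=⌊644893·99/10000⌋=6384; principal=21204-6384=14820; balance=644893-14820=630073
9. interest=⌊630073·99/10000⌋=6237; principal=21204-6237=14967; balance=630073-14967=615106
10. interest=⌊615106·99/10000⌋=6089; principal=21204-6089=15115; balance=615106-15115=599991
11. interest=⌊599991·99/10000⌋=5939; principal=21204-5939=15265; balance=599991-15265=584726
12. interest=⌊584726·99/10000⌋=5788; principal=21204-5788=15416; balance=584726-15416=569310
13. interest=⌊569310·99/10000⌋=5636; principal=21204-5636=15568; balance=569310-15568=553742
14. interest=⌊553742·99/10000⌋=5482; principal=21204-5482=15722; balance=553742-15722=538020
15. interest=⌊538020·99/10000⌋=5326; principal=21204-5326=15878; balance=538020-15878=522142
16. interest=⌊522142·99/10000⌋=5169; principal=21204-5169=16035; balance=522142-16035=506107
17. interest=⌊506107·99/10000⌋=5010; principal=21204-5010=16194; balance=506107-16194=489913
18. interest=⌊489913·99/10000⌋=4850; principal=21204-4850=16354; balance=489913-16354=473559
19. interest=⌊473559·99/10000⌋=4688; principal=21204-4688=16516; balance=473559-16516=457043
20. interest=⌊457043·99/10000⌋=4524; principal=21204-4524=16680; balance=457043-16680=440363
21. interest=⌊440363·99/10000⌋=4359; principal=21204-4359=16845; balance=440363-16845=423518
22. interest=⌊423518·99/10000⌋=4192; principal=21204-4192=17012; balance=423518-17012=406506
23. interest=⌊406506·99/10000⌋=4024; principal=21204-4024=17180; balance=406506-17180=389326
24. interest=⌊389326·99/10000⌋=3854; principal=21204-3854=17350; balance=389326-17350=371976
25. interest=⌊371976·99/10000⌋=3682; principal=21204-3682=17522; balance=371976-17522=354454
26. interest=⌊354454·99/10000⌋=3509; principal=21204-3509=17695; balance=354454-17695=336759
27. interest=⌊336759·99/10000⌋=3333; principal=21204-3333=17871; balance=336759-17871=318888
28. interest=⌊318888·99/10000⌋=3156; principal=21204-3156=18048; balance=318888-18048=300840
29. interest=⌊300840·99/10000⌋=2978; principal=21204-2978=18226; balance=300840-18226=282614
30. interest=⌊282614·99/10000⌋=2797; principal=21204-2797=18407; balance=282614-18407=264207
31. interest=⌊264207·99/10000⌋=2615; principal=21204-2615=18589; balance=264207-18589=245618
32. interest=⌊245618·99/10000⌋=2431; principal=21204-2431=18773; balance=245618-18773=226845
33. interest=⌊226845·99/10000⌋=2245; principal=21204-2245=18959; balance=226845-18959=207886
34. interest=⌊207886·99/10000⌋=2058; principal=21204-2058=19146; balance=207886-19146=188740
35. interest=⌊188740·99/10000⌋=1868; principal=21204-1868=19336; balance=188740-19336=169404
36. interest=⌊169404·99/10000⌋=1677; principal=21204-1677=19527; balance=169404-19527=149877
37. interest=⌊149877·99/10000⌋=1483; principal=21204-1483=19721; balance=149877-19721=130156
38. interest=⌊130156·99/10000⌋=1288; principal=21204-1288=19916; balance=130156-19916=110240
39. interest=⌊110240·99/10000⌋=1091; principal=21204-1091=20113; balance=110240-20113=90127
40. interest=⌊90127·99/10000⌋=892; principal=21204-892=20312; balance=90127-20312=69815
41. interest=⌊69815·99/10000⌋=691; principal=21204-691=20513; balance=69815-20513=49302
42. interest=⌊49302·99/10000⌋=488; principal=21204-488=20716; balance=49302-20716=28586
43. interest=⌊28586·99/10000⌋=283; principal=21204-283=20921; balance=28586-20921=7665
44. interest=⌊7665·99/10000⌋=75; principal=min(21204-75,7665)=7665; balance=7665-7665=0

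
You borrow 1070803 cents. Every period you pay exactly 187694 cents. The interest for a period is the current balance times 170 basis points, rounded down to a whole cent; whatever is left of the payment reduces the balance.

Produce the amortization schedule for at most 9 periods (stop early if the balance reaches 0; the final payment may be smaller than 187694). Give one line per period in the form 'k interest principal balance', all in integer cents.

1. interest=⌊1070803·170/10000⌋=18203; principal=187694-18203=169491; balance=1070803-169491=901312
2. interest=⌊901312·170/10000⌋=15322; principal=187694-15322=172372; balance=901312-172372=728940
3. interest=⌊728940·170/10000⌋=12391; principal=187694-12391=175303; balance=728940-175303=553637
4. interest=⌊553637·170/10000⌋=9411; principal=187694-9411=178283; balance=553637-178283=375354
5. interest=⌊375354·170/10000⌋=6381; principal=187694-6381=181313; balance=375354-181313=194041
6. interest=⌊194041·170/10000⌋=3298; principal=187694-3298=184396; balance=194041-184396=9645
7. interest=⌊9645·170/10000⌋=163; principal=min(187694-163,9645)=9645; balance=9645-9645=0

1 18203 169491 901312
2 15322 172372 728940
3 12391 175303 553637
4 9411 178283 375354
5 6381 181313 194041
6 3298 184396 9645
7 163 9645 0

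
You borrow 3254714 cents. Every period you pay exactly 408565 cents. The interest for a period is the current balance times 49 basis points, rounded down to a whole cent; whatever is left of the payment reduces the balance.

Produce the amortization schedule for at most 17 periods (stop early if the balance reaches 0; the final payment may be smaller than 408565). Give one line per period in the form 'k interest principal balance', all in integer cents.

1 15948 392617 2862097
2 14024 394541 2467556
3 12091 396474 2071082
4 10148 398417 1672665
5 8196 400369 1272296
6 6234 402331 869965
7 4262 404303 465662
8 2281 406284 59378
9 290 59378 0

1. interest=⌊3254714·49/10000⌋=15948; principal=408565-15948=392617; balance=3254714-392617=2862097
2. interest=⌊2862097·49/10000⌋=14024; principal=408565-14024=394541; balance=2862097-394541=2467556
3. interest=⌊2467556·49/10000⌋=12091; principal=408565-12091=396474; balance=2467556-396474=2071082
4. interest=⌊2071082·49/10000⌋=10148; principal=408565-10148=398417; balance=2071082-398417=1672665
5. interest=⌊1672665·49/10000⌋=8196; principal=408565-8196=400369; balance=1672665-400369=1272296
6. interest=⌊1272296·49/10000⌋=6234; principal=408565-6234=402331; balance=1272296-402331=869965
7. interest=⌊869965·49/10000⌋=4262; principal=408565-4262=404303; balance=869965-404303=465662
8. interest=⌊465662·49/10000⌋=2281; principal=408565-2281=406284; balance=465662-406284=59378
9. interest=⌊59378·49/10000⌋=290; principal=min(408565-290,59378)=59378; balance=59378-59378=0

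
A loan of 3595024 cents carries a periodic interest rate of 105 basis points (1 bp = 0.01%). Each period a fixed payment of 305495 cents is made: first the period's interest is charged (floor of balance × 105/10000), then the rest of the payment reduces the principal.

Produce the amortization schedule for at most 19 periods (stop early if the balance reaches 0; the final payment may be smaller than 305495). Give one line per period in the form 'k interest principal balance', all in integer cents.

1. interest=⌊3595024·105/10000⌋=37747; principal=305495-37747=267748; balance=3595024-267748=3327276
2. interest=⌊3327276·105/10000⌋=34936; principal=305495-34936=270559; balance=3327276-270559=3056717
3. interest=⌊3056717·105/10000⌋=32095; principal=305495-32095=273400; balance=3056717-273400=2783317
4. interest=⌊2783317·105/10000⌋=29224; principal=305495-29224=276271; balance=2783317-276271=2507046
5. interest=⌊2507046·105/10000⌋=26323; principal=305495-26323=279172; balance=2507046-279172=2227874
6. interest=⌊2227874·105/10000⌋=23392; principal=305495-23392=282103; balance=2227874-282103=1945771
7. interest=⌊1945771·105/10000⌋=20430; principal=305495-20430=285065; balance=1945771-285065=1660706
8. interest=⌊1660706·105/10000⌋=17437; principal=305495-17437=288058; balance=1660706-288058=1372648
9. interest=⌊1372648·105/10000⌋=14412; principal=305495-14412=291083; balance=1372648-291083=1081565
10. interest=⌊1081565·105/10000⌋=11356; principal=305495-11356=294139; balance=1081565-294139=787426
11. interest=⌊787426·105/10000⌋=8267; principal=305495-8267=297228; balance=787426-297228=490198
12. interest=⌊490198·105/10000⌋=5147; principal=305495-5147=300348; balance=490198-300348=189850
13. interest=⌊189850·105/10000⌋=1993; principal=min(305495-1993,189850)=189850; balance=189850-189850=0

1 37747 267748 3327276
2 34936 270559 3056717
3 32095 273400 2783317
4 29224 276271 2507046
5 26323 279172 2227874
6 23392 282103 1945771
7 20430 285065 1660706
8 17437 288058 1372648
9 14412 291083 1081565
10 11356 294139 787426
11 8267 297228 490198
12 5147 300348 189850
13 1993 189850 0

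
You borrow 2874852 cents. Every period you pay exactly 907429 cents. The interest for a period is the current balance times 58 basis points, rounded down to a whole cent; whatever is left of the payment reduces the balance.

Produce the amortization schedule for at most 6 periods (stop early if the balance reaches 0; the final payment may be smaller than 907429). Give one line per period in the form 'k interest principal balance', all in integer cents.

1. interest=⌊2874852·58/10000⌋=16674; principal=907429-16674=890755; balance=2874852-890755=1984097
2. interest=⌊1984097·58/10000⌋=11507; principal=907429-11507=895922; balance=1984097-895922=1088175
3. interest=⌊1088175·58/10000⌋=6311; principal=907429-6311=901118; balance=1088175-901118=187057
4. interest=⌊187057·58/10000⌋=1084; principal=min(907429-1084,187057)=187057; balance=187057-187057=0

1 16674 890755 1984097
2 11507 895922 1088175
3 6311 901118 187057
4 1084 187057 0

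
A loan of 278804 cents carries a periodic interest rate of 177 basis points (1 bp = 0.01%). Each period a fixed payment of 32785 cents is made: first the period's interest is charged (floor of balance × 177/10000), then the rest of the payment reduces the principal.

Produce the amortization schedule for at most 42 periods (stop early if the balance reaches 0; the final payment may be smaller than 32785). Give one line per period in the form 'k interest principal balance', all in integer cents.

1. interest=⌊278804·177/10000⌋=4934; principal=32785-4934=27851; balance=278804-27851=250953
2. interest=⌊250953·177/10000⌋=4441; principal=32785-4441=28344; balance=250953-28344=222609
3. interest=⌊222609·177/10000⌋=3940; principal=32785-3940=28845; balance=222609-28845=193764
4. interest=⌊193764·177/10000⌋=3429; principal=32785-3429=29356; balance=193764-29356=164408
5. interest=⌊164408·177/10000⌋=2910; principal=32785-2910=29875; balance=164408-29875=134533
6. interest=⌊134533·177/10000⌋=2381; principal=32785-2381=30404; balance=134533-30404=104129
7. interest=⌊104129·177/10000⌋=1843; principal=32785-1843=30942; balance=104129-30942=73187
8. interest=⌊73187·177/10000⌋=1295; principal=32785-1295=31490; balance=73187-31490=41697
9. interest=⌊41697·177/10000⌋=738; principal=32785-738=32047; balance=41697-32047=9650
10. interest=⌊9650·177/10000⌋=170; principal=min(32785-170,9650)=9650; balance=9650-9650=0

1 4934 27851 250953
2 4441 28344 222609
3 3940 28845 193764
4 3429 29356 164408
5 2910 29875 134533
6 2381 30404 104129
7 1843 30942 73187
8 1295 31490 41697
9 738 32047 9650
10 170 9650 0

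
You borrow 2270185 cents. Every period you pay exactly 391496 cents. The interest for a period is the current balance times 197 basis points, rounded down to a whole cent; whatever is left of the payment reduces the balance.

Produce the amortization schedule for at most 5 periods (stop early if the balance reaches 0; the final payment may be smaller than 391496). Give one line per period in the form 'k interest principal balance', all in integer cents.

1. interest=⌊2270185·197/10000⌋=44722; principal=391496-44722=346774; balance=2270185-346774=1923411
2. interest=⌊1923411·197/10000⌋=37891; principal=391496-37891=353605; balance=1923411-353605=1569806
3. interest=⌊1569806·197/10000⌋=30925; principal=391496-30925=360571; balance=1569806-360571=1209235
4. interest=⌊1209235·197/10000⌋=23821; principal=391496-23821=367675; balance=1209235-367675=841560
5. interest=⌊841560·197/10000⌋=16578; principal=391496-16578=374918; balance=841560-374918=466642

1 44722 346774 1923411
2 37891 353605 1569806
3 30925 360571 1209235
4 23821 367675 841560
5 16578 374918 466642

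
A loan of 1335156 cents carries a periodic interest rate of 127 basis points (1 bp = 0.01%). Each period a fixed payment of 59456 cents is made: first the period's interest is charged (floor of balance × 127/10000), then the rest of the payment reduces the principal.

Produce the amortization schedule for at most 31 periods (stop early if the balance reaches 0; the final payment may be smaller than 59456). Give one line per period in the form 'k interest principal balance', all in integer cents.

1. interest=⌊1335156·127/10000⌋=16956; principal=59456-16956=42500; balance=1335156-42500=1292656
2. interest=⌊1292656·127/10000⌋=16416; principal=59456-16416=43040; balance=1292656-43040=1249616
3. interest=⌊1249616·127/10000⌋=15870; principal=59456-15870=43586; balance=1249616-43586=1206030
4. interest=⌊1206030·127/10000⌋=15316; principal=59456-15316=44140; balance=1206030-44140=1161890
5. interest=⌊1161890·127/10000⌋=14756; principal=59456-14756=44700; balance=1161890-44700=1117190
6. interest=⌊1117190·127/10000⌋=14188; principal=59456-14188=45268; balance=1117190-45268=1071922
7. interest=⌊1071922·127/10000⌋=13613; principal=59456-13613=45843; balance=1071922-45843=1026079
8. interest=⌊1026079·127/10000⌋=13031; principal=59456-13031=46425; balance=1026079-46425=979654
9. interest=⌊979654·127/10000⌋=12441; principal=59456-12441=47015; balance=979654-47015=932639
10. interest=⌊932639·127/10000⌋=11844; principal=59456-11844=47612; balance=932639-47612=885027
11. interest=⌊885027·127/10000⌋=11239; principal=59456-11239=48217; balance=885027-48217=836810
12. interest=⌊836810·127/10000⌋=10627; principal=59456-10627=48829; balance=836810-48829=787981
13. interest=⌊787981·127/10000⌋=10007; principal=59456-10007=49449; balance=787981-49449=738532
14. interest=⌊738532·127/10000⌋=9379; principal=59456-9379=50077; balance=738532-50077=688455
15. interest=⌊688455·127/10000⌋=8743; principal=59456-8743=50713; balance=688455-50713=637742
16. interest=⌊637742·127/10000⌋=8099; principal=59456-8099=51357; balance=637742-51357=586385
17. interest=⌊586385·127/10000⌋=7447; principal=59456-7447=52009; balance=586385-52009=534376
18. interest=⌊534376·127/10000⌋=6786; principal=59456-6786=52670; balance=534376-52670=481706
19. interest=⌊481706·127/10000⌋=6117; principal=59456-6117=53339; balance=481706-53339=428367
20. interest=⌊428367·127/10000⌋=5440; principal=59456-5440=54016; balance=428367-54016=374351
21. interest=⌊374351·127/10000⌋=4754; principal=59456-4754=54702; balance=374351-54702=319649
22. interest=⌊319649·127/10000⌋=4059; principal=59456-4059=55397; balance=319649-55397=264252
23. interest=⌊264252·127/10000⌋=3356; principal=59456-3356=56100; balance=264252-56100=208152
24. interest=⌊208152·127/10000⌋=2643; principal=59456-2643=56813; balance=208152-56813=151339
25. interest=⌊151339·127/10000⌋=1922; principal=59456-1922=57534; balance=151339-57534=93805
26. interest=⌊93805·127/10000⌋=1191; principal=59456-1191=58265; balance=93805-58265=35540
27. interest=⌊35540·127/10000⌋=451; principal=min(59456-451,35540)=35540; balance=35540-35540=0

1 16956 42500 1292656
2 16416 43040 1249616
3 15870 43586 1206030
4 15316 44140 1161890
5 14756 44700 1117190
6 14188 45268 1071922
7 13613 45843 1026079
8 13031 46425 979654
9 12441 47015 932639
10 11844 47612 885027
11 11239 48217 836810
12 10627 48829 787981
13 10007 49449 738532
14 9379 50077 688455
15 8743 50713 637742
16 8099 51357 586385
17 7447 52009 534376
18 6786 52670 481706
19 6117 53339 428367
20 5440 54016 374351
21 4754 54702 319649
22 4059 55397 264252
23 3356 56100 208152
24 2643 56813 151339
25 1922 57534 93805
26 1191 58265 35540
27 451 35540 0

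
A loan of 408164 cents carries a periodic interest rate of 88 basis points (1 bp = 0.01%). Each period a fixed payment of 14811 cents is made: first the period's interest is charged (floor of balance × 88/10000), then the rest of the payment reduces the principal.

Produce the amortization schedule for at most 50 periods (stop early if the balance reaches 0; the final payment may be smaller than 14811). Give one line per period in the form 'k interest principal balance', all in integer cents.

1. interest=⌊408164·88/10000⌋=3591; principal=14811-3591=11220; balance=408164-11220=396944
2. interest=⌊396944·88/10000⌋=3493; principal=14811-3493=11318; balance=396944-11318=385626
3. interest=⌊385626·88/10000⌋=3393; principal=14811-3393=11418; balance=385626-11418=374208
4. interest=⌊374208·88/10000⌋=3293; principal=14811-3293=11518; balance=374208-11518=362690
5. interest=⌊362690·88/10000⌋=3191; principal=14811-3191=11620; balance=362690-11620=351070
6. interest=⌊351070·88/10000⌋=3089; principal=14811-3089=11722; balance=351070-11722=339348
7. interest=⌊339348·88/10000⌋=2986; principal=14811-2986=11825; balance=339348-11825=327523
8. interest=⌊327523·88/10000⌋=2882; principal=14811-2882=11929; balance=327523-11929=315594
9. interest=⌊315594·88/10000⌋=2777; principal=14811-2777=12034; balance=315594-12034=303560
10. interest=⌊303560·88/10000⌋=2671; principal=14811-2671=12140; balance=303560-12140=291420
11. interest=⌊291420·88/10000⌋=2564; principal=14811-2564=12247; balance=291420-12247=279173
12. interest=⌊279173·88/10000⌋=2456; principal=14811-2456=12355; balance=279173-12355=266818
13. interest=⌊266818·88/10000⌋=2347; principal=14811-2347=12464; balance=266818-12464=254354
14. interest=⌊254354·88/10000⌋=2238; principal=14811-2238=12573; balance=254354-12573=241781
15. interest=⌊241781·88/10000⌋=2127; principal=14811-2127=12684; balance=241781-12684=229097
16. interest=⌊229097·88/10000⌋=2016; principal=14811-2016=12795; balance=229097-12795=216302
17. interest=⌊216302·88/10000⌋=1903; principal=14811-1903=12908; balance=216302-12908=203394
18. interest=⌊203394·88/10000⌋=1789; principal=14811-1789=13022; balance=203394-13022=190372
19. interest=⌊190372·88/10000⌋=1675; principal=14811-1675=13136; balance=190372-13136=177236
20. interest=⌊177236·88/10000⌋=1559; principal=14811-1559=13252; balance=177236-13252=163984
21. interest=⌊163984·88/10000⌋=1443; principal=14811-1443=13368; balance=163984-13368=150616
22. interest=⌊150616·88/10000⌋=1325; principal=14811-1325=13486; balance=150616-13486=137130
23. interest=⌊137130·88/10000⌋=1206; principal=14811-1206=13605; balance=137130-13605=123525
24. interest=⌊123525·88/10000⌋=1087; principal=14811-1087=13724; balance=123525-13724=109801
25. interest=⌊109801·88/10000⌋=966; principal=14811-966=13845; balance=109801-13845=95956
26. interest=⌊95956·88/10000⌋=844; principal=14811-844=13967; balance=95956-13967=81989
27. interest=⌊81989·88/10000⌋=721; principal=14811-721=14090; balance=81989-14090=67899
28. interest=⌊67899·88/10000⌋=597; principal=14811-597=14214; balance=67899-14214=53685
29. interest=⌊53685·88/10000⌋=472; principal=14811-472=14339; balance=53685-14339=39346
30. interest=⌊39346·88/10000⌋=346; principal=14811-346=14465; balance=39346-14465=24881
31. interest=⌊24881·88/10000⌋=218; principal=14811-218=14593; balance=24881-14593=10288
32. interest=⌊10288·88/10000⌋=90; principal=min(14811-90,10288)=10288; balance=10288-10288=0

1 3591 11220 396944
2 3493 11318 385626
3 3393 11418 374208
4 3293 11518 362690
5 3191 11620 351070
6 3089 11722 339348
7 2986 11825 327523
8 2882 11929 315594
9 2777 12034 303560
10 2671 12140 291420
11 2564 12247 279173
12 2456 12355 266818
13 2347 12464 254354
14 2238 12573 241781
15 2127 12684 229097
16 2016 12795 216302
17 1903 12908 203394
18 1789 13022 190372
19 1675 13136 177236
20 1559 13252 163984
21 1443 13368 150616
22 1325 13486 137130
23 1206 13605 123525
24 1087 13724 109801
25 966 13845 95956
26 844 13967 81989
27 721 14090 67899
28 597 14214 53685
29 472 14339 39346
30 346 14465 24881
31 218 14593 10288
32 90 10288 0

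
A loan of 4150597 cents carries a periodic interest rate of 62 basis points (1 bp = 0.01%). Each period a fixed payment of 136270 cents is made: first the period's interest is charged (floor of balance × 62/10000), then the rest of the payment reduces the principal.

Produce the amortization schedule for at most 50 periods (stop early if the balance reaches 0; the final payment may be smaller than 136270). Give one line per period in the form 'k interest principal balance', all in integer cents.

1. interest=⌊4150597·62/10000⌋=25733; principal=136270-25733=110537; balance=4150597-110537=4040060
2. interest=⌊4040060·62/10000⌋=25048; principal=136270-25048=111222; balance=4040060-111222=3928838
3. interest=⌊3928838·62/10000⌋=24358; principal=136270-24358=111912; balance=3928838-111912=3816926
4. interest=⌊3816926·62/10000⌋=23664; principal=136270-23664=112606; balance=3816926-112606=3704320
5. interest=⌊3704320·62/10000⌋=22966; principal=136270-22966=113304; balance=3704320-113304=3591016
6. interest=⌊3591016·62/10000⌋=22264; principal=136270-22264=114006; balance=3591016-114006=3477010
7. interest=⌊3477010·62/10000⌋=21557; principal=136270-21557=114713; balance=3477010-114713=3362297
8. interest=⌊3362297·62/10000⌋=20846; principal=136270-20846=115424; balance=3362297-115424=3246873
9. interest=⌊3246873·62/10000⌋=20130; principal=136270-20130=116140; balance=3246873-116140=3130733
10. interest=⌊3130733·62/10000⌋=19410; principal=136270-19410=116860; balance=3130733-116860=3013873
11. interest=⌊3013873·62/10000⌋=18686; principal=136270-18686=117584; balance=3013873-117584=2896289
12. interest=⌊2896289·62/10000⌋=17956; principal=136270-17956=118314; balance=2896289-118314=2777975
13. interest=⌊2777975·62/10000⌋=17223; principal=136270-17223=119047; balance=2777975-119047=2658928
14. interest=⌊2658928·62/10000⌋=16485; principal=136270-16485=119785; balance=2658928-119785=2539143
15. interest=⌊2539143·62/10000⌋=15742; principal=136270-15742=120528; balance=2539143-120528=2418615
16. interest=⌊2418615·62/10000⌋=14995; principal=136270-14995=121275; balance=2418615-121275=2297340
17. interest=⌊2297340·62/10000⌋=14243; principal=136270-14243=122027; balance=2297340-122027=2175313
18. interest=⌊2175313·62/10000⌋=13486; principal=136270-13486=122784; balance=2175313-122784=2052529
19. interest=⌊2052529·62/10000⌋=12725; principal=136270-12725=123545; balance=2052529-123545=1928984
20. interest=⌊1928984·62/10000⌋=11959; principal=136270-11959=124311; balance=1928984-124311=1804673
21. interest=⌊1804673·62/10000⌋=11188; principal=136270-11188=125082; balance=1804673-125082=1679591
22. interest=⌊1679591·62/10000⌋=10413; principal=136270-10413=125857; balance=1679591-125857=1553734
23. interest=⌊1553734·62/10000⌋=9633; principal=136270-9633=126637; balance=1553734-126637=1427097
24. interest=⌊1427097·62/10000⌋=8848; principal=136270-8848=127422; balance=1427097-127422=1299675
25. interest=⌊1299675·62/10000⌋=8057; principal=136270-8057=128213; balance=1299675-128213=1171462
26. interest=⌊1171462·62/10000⌋=7263; principal=136270-7263=129007; balance=1171462-129007=1042455
27. interest=⌊1042455·62/10000⌋=6463; principal=136270-6463=129807; balance=1042455-129807=912648
28. interest=⌊912648·62/10000⌋=5658; principal=136270-5658=130612; balance=912648-130612=782036
29. interest=⌊782036·62/10000⌋=4848; principal=136270-4848=131422; balance=782036-131422=650614
30. interest=⌊650614·62/10000⌋=4033; principal=136270-4033=132237; balance=650614-132237=518377
31. interest=⌊518377·62/10000⌋=3213; principal=136270-3213=133057; balance=518377-133057=385320
32. interest=⌊385320·62/10000⌋=2388; principal=136270-2388=133882; balance=385320-133882=251438
33. interest=⌊251438·62/10000⌋=1558; principal=136270-1558=134712; balance=251438-134712=116726
34. interest=⌊116726·62/10000⌋=723; principal=min(136270-723,116726)=116726; balance=116726-116726=0

1 25733 110537 4040060
2 25048 111222 3928838
3 24358 111912 3816926
4 23664 112606 3704320
5 22966 113304 3591016
6 22264 114006 3477010
7 21557 114713 3362297
8 20846 115424 3246873
9 20130 116140 3130733
10 19410 116860 3013873
11 18686 117584 2896289
12 17956 118314 2777975
13 17223 119047 2658928
14 16485 119785 2539143
15 15742 120528 2418615
16 14995 121275 2297340
17 14243 122027 2175313
18 13486 122784 2052529
19 12725 123545 1928984
20 11959 124311 1804673
21 11188 125082 1679591
22 10413 125857 1553734
23 9633 126637 1427097
24 8848 127422 1299675
25 8057 128213 1171462
26 7263 129007 1042455
27 6463 129807 912648
28 5658 130612 782036
29 4848 131422 650614
30 4033 132237 518377
31 3213 133057 385320
32 2388 133882 251438
33 1558 134712 116726
34 723 116726 0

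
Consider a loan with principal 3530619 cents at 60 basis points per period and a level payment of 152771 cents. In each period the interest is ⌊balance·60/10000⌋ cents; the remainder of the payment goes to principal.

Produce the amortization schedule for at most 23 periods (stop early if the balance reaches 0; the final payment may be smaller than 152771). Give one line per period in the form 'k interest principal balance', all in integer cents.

1 21183 131588 3399031
2 20394 132377 3266654
3 19599 133172 3133482
4 18800 133971 2999511
5 17997 134774 2864737
6 17188 135583 2729154
7 16374 136397 2592757
8 15556 137215 2455542
9 14733 138038 2317504
10 13905 138866 2178638
11 13071 139700 2038938
12 12233 140538 1898400
13 11390 141381 1757019
14 10542 142229 1614790
15 9688 143083 1471707
16 8830 143941 1327766
17 7966 144805 1182961
18 7097 145674 1037287
19 6223 146548 890739
20 5344 147427 743312
21 4459 148312 595000
22 3570 149201 445799
23 2674 150097 295702

1. interest=⌊3530619·60/10000⌋=21183; principal=152771-21183=131588; balance=3530619-131588=3399031
2. interest=⌊3399031·60/10000⌋=20394; principal=152771-20394=132377; balance=3399031-132377=3266654
3. interest=⌊3266654·60/10000⌋=19599; principal=152771-19599=133172; balance=3266654-133172=3133482
4. interest=⌊3133482·60/10000⌋=18800; principal=152771-18800=133971; balance=3133482-133971=2999511
5. interest=⌊2999511·60/10000⌋=17997; principal=152771-17997=134774; balance=2999511-134774=2864737
6. interest=⌊2864737·60/10000⌋=17188; principal=152771-17188=135583; balance=2864737-135583=2729154
7. interest=⌊2729154·60/10000⌋=16374; principal=152771-16374=136397; balance=2729154-136397=2592757
8. interest=⌊2592757·60/10000⌋=15556; principal=152771-15556=137215; balance=2592757-137215=2455542
9. interest=⌊2455542·60/10000⌋=14733; principal=152771-14733=138038; balance=2455542-138038=2317504
10. interest=⌊2317504·60/10000⌋=13905; principal=152771-13905=138866; balance=2317504-138866=2178638
11. interest=⌊2178638·60/10000⌋=13071; principal=152771-13071=139700; balance=2178638-139700=2038938
12. interest=⌊2038938·60/10000⌋=12233; principal=152771-12233=140538; balance=2038938-140538=1898400
13. interest=⌊1898400·60/10000⌋=11390; principal=152771-11390=141381; balance=1898400-141381=1757019
14. interest=⌊1757019·60/10000⌋=10542; principal=152771-10542=142229; balance=1757019-142229=1614790
15. interest=⌊1614790·60/10000⌋=9688; principal=152771-9688=143083; balance=1614790-143083=1471707
16. interest=⌊1471707·60/10000⌋=8830; principal=152771-8830=143941; balance=1471707-143941=1327766
17. interest=⌊1327766·60/10000⌋=7966; principal=152771-7966=144805; balance=1327766-144805=1182961
18. interest=⌊1182961·60/10000⌋=7097; principal=152771-7097=145674; balance=1182961-145674=1037287
19. interest=⌊1037287·60/10000⌋=6223; principal=152771-6223=146548; balance=1037287-146548=890739
20. interest=⌊890739·60/10000⌋=5344; principal=152771-5344=147427; balance=890739-147427=743312
21. interest=⌊743312·60/10000⌋=4459; principal=152771-4459=148312; balance=743312-148312=595000
22. interest=⌊595000·60/10000⌋=3570; principal=152771-3570=149201; balance=595000-149201=445799
23. interest=⌊445799·60/10000⌋=2674; principal=152771-2674=150097; balance=445799-150097=295702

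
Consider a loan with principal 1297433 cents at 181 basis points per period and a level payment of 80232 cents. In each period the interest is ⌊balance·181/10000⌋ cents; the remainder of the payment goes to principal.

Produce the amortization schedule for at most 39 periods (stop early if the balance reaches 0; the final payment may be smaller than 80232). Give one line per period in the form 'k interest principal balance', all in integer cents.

1. interest=⌊1297433·181/10000⌋=23483; principal=80232-23483=56749; balance=1297433-56749=1240684
2. interest=⌊1240684·181/10000⌋=22456; principal=80232-22456=57776; balance=1240684-57776=1182908
3. interest=⌊1182908·181/10000⌋=21410; principal=80232-21410=58822; balance=1182908-58822=1124086
4. interest=⌊1124086·181/10000⌋=20345; principal=80232-20345=59887; balance=1124086-59887=1064199
5. interest=⌊1064199·181/10000⌋=19262; principal=80232-19262=60970; balance=1064199-60970=1003229
6. interest=⌊1003229·181/10000⌋=18158; principal=80232-18158=62074; balance=1003229-62074=941155
7. interest=⌊941155·181/10000⌋=17034; principal=80232-17034=63198; balance=941155-63198=877957
8. interest=⌊877957·181/10000⌋=15891; principal=80232-15891=64341; balance=877957-64341=813616
9. interest=⌊813616·181/10000⌋=14726; principal=80232-14726=65506; balance=813616-65506=748110
10. interest=⌊748110·181/10000⌋=13540; principal=80232-13540=66692; balance=748110-66692=681418
11. interest=⌊681418·181/10000⌋=12333; principal=80232-12333=67899; balance=681418-67899=613519
12. interest=⌊613519·181/10000⌋=11104; principal=80232-11104=69128; balance=613519-69128=544391
13. interest=⌊544391·181/10000⌋=9853; principal=80232-9853=70379; balance=544391-70379=474012
14. interest=⌊474012·181/10000⌋=8579; principal=80232-8579=71653; balance=474012-71653=402359
15. interest=⌊402359·181/10000⌋=7282; principal=80232-7282=72950; balance=402359-72950=329409
16. interest=⌊329409·181/10000⌋=5962; principal=80232-5962=74270; balance=329409-74270=255139
17. interest=⌊255139·181/10000⌋=4618; principal=80232-4618=75614; balance=255139-75614=179525
18. interest=⌊179525·181/10000⌋=3249; principal=80232-3249=76983; balance=179525-76983=102542
19. interest=⌊102542·181/10000⌋=1856; principal=80232-1856=78376; balance=102542-78376=24166
20. interest=⌊24166·181/10000⌋=437; principal=min(80232-437,24166)=24166; balance=24166-24166=0

1 23483 56749 1240684
2 22456 57776 1182908
3 21410 58822 1124086
4 20345 59887 1064199
5 19262 60970 1003229
6 18158 62074 941155
7 17034 63198 877957
8 15891 64341 813616
9 14726 65506 748110
10 13540 66692 681418
11 12333 67899 613519
12 11104 69128 544391
13 9853 70379 474012
14 8579 71653 402359
15 7282 72950 329409
16 5962 74270 255139
17 4618 75614 179525
18 3249 76983 102542
19 1856 78376 24166
20 437 24166 0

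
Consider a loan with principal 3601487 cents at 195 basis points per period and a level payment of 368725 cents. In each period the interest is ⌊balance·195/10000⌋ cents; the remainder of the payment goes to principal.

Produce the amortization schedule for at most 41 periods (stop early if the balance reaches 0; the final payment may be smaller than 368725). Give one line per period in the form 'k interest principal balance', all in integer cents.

1. interest=⌊3601487·195/10000⌋=70228; principal=368725-70228=298497; balance=3601487-298497=3302990
2. interest=⌊3302990·195/10000⌋=64408; principal=368725-64408=304317; balance=3302990-304317=2998673
3. interest=⌊2998673·195/10000⌋=58474; principal=368725-58474=310251; balance=2998673-310251=2688422
4. interest=⌊2688422·195/10000⌋=52424; principal=368725-52424=316301; balance=2688422-316301=2372121
5. interest=⌊2372121·195/10000⌋=46256; principal=368725-46256=322469; balance=2372121-322469=2049652
6. interest=⌊2049652·195/10000⌋=39968; principal=368725-39968=328757; balance=2049652-328757=1720895
7. interest=⌊1720895·195/10000⌋=33557; principal=368725-33557=335168; balance=1720895-335168=1385727
8. interest=⌊1385727·195/10000⌋=27021; principal=368725-27021=341704; balance=1385727-341704=1044023
9. interest=⌊1044023·195/10000⌋=20358; principal=368725-20358=348367; balance=1044023-348367=695656
10. interest=⌊695656·195/10000⌋=13565; principal=368725-13565=355160; balance=695656-355160=340496
11. interest=⌊340496·195/10000⌋=6639; principal=min(368725-6639,340496)=340496; balance=340496-340496=0

1 70228 298497 3302990
2 64408 304317 2998673
3 58474 310251 2688422
4 52424 316301 2372121
5 46256 322469 2049652
6 39968 328757 1720895
7 33557 335168 1385727
8 27021 341704 1044023
9 20358 348367 695656
10 13565 355160 340496
11 6639 340496 0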